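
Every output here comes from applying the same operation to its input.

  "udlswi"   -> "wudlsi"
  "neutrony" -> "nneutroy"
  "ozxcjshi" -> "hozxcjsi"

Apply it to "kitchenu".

nkitcheu

In each case the input is transformed by: move the last character to the front, then swap the first and last characters.
For "kitchenu", step one produces "ukitchen"; step two turns that into "nkitcheu".
(Check on "neutrony": → "yneutron" → "nneutroy" ✓)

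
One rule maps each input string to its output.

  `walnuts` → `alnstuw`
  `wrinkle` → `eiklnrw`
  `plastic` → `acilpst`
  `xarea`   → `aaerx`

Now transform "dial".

In each case the input is transformed by: sort the characters into alphabetical order.
"dial" → "adil".

adil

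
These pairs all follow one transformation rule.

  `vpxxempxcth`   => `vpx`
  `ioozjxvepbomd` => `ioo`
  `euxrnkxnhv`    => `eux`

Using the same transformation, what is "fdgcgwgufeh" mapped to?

Looking at the pairs, the operation is to keep only the first 3 characters.
So "fdgcgwgufeh" becomes "fdg".

fdg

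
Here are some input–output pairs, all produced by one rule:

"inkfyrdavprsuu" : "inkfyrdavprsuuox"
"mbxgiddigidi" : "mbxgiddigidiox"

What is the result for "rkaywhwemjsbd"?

Rule — append "ox".
Applying that to "rkaywhwemjsbd" gives "rkaywhwemjsbdox".

rkaywhwemjsbdox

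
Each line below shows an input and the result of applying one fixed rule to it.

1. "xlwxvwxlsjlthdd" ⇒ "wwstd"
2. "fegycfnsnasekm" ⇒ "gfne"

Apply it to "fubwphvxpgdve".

bhpv

Looking at the pairs, the operation is to keep one character in every 3, starting at position 3 (positions 3rd, 6th, 9th, ...).
"fubwphvxpgdve" → "bhpv".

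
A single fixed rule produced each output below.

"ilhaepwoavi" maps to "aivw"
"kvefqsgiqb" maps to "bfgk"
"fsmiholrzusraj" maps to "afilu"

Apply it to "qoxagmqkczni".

aqqz

Looking at the pairs, the operation is to keep one character in every 3, starting at position 1 (positions 1st, 4th, 7th, ...), then sort the characters into alphabetical order.
For "qoxagmqkczni", step one produces "qaqz"; step two turns that into "aqqz".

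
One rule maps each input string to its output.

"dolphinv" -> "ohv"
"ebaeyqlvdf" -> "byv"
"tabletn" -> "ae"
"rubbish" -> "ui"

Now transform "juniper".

In each case the input is transformed by: keep one character in every 3, starting at position 2 (positions 2nd, 5th, 8th, ...).
Doing the same to "juniper": "up".

up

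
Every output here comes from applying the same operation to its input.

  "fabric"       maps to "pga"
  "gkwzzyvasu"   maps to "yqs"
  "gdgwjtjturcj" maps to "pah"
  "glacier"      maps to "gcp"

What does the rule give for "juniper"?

Looking at the pairs, the operation is to shift every letter 2 places backward in the alphabet (wrapping around), then keep only the last 3 characters.
Doing the same to "juniper": "ncp".

ncp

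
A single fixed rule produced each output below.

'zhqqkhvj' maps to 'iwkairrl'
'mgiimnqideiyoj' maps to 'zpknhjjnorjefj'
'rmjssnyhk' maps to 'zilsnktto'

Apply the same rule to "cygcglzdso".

etpdzhdhma

In each case the input is transformed by: shift every letter 1 place forward in the alphabet (wrapping around), then move the last 3 characters to the front (rotate right by 3).
"cygcglzdso" → "dzhdhmaetp" → "etpdzhdhma".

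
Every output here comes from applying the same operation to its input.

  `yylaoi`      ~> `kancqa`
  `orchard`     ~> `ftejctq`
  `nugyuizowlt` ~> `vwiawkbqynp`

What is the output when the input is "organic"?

eticpkq

Looking at the pairs, the operation is to shift every letter 2 places forward in the alphabet (wrapping around), then swap the first and last characters.
"organic" → "eticpkq".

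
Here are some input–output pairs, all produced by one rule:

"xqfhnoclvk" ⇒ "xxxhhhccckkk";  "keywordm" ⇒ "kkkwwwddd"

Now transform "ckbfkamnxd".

cccfffmmmddd

Each output is the input with this applied: keep one character in every 3, starting at position 1 (positions 1st, 4th, 7th, ...), then repeat every character 3 times.
On "ckbfkamnxd": the first step gives "cfmd", and the second then gives "cccfffmmmddd".
(Check on "xqfhnoclvk": → "xhck" → "xxxhhhccckkk" ✓)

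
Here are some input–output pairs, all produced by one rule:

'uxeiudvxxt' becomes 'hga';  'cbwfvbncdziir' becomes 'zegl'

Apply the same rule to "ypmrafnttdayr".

piwb

The pattern: shift every letter 3 places forward in the alphabet (wrapping around), then keep one character in every 3, starting at position 3 (positions 3rd, 6th, 9th, ...).
Working it through for "ypmrafnttdayr": intermediate "bspudiqwwgdbu", final "piwb".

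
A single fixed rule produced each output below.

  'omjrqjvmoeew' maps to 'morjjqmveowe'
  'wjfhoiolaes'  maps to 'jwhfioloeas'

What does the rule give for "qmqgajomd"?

Each output is the input with this applied: swap each adjacent pair of characters (1↔2, 3↔4, ...).
Applying that to "qmqgajomd" gives "mqgqjamod".

mqgqjamod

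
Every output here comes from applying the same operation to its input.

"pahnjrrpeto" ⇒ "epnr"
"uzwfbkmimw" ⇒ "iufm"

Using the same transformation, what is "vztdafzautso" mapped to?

The pattern: move the last 3 characters to the front (rotate right by 3), then keep one character in every 3, starting at position 1 (positions 1st, 4th, 7th, ...).
On "vztdafzautso": the first step gives "tsovztdafzau", and the second then gives "tvdz".

tvdz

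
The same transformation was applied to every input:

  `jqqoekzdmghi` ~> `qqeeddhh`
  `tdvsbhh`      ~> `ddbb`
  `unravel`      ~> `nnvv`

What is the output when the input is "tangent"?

aaee

The transformation: keep one character in every 3, starting at position 2 (positions 2nd, 5th, 8th, ...), then double every character.
For "tangent", step one produces "ae"; step two turns that into "aaee".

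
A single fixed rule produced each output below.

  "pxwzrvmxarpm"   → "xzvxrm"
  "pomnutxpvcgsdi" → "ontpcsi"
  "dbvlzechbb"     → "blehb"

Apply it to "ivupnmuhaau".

What's happening: keep every other character starting from the second (positions 2nd, 4th, 6th, ...).
"ivupnmuhaau" → "vpmha".

vpmha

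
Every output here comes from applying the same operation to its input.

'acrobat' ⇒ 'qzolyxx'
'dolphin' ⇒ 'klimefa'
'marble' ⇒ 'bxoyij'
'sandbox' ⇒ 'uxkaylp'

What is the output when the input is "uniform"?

jkfclor

The pattern: swap the first and last characters, then shift every letter 3 places backward in the alphabet (wrapping around).
Applying both steps to "uniform": "mniforu", then "jkfclor".
(Check on "dolphin": → "nolphid" → "klimefa" ✓)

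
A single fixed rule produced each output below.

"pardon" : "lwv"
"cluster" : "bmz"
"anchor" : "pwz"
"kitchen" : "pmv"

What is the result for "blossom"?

awu

Each output is the input with this applied: shift every letter 8 places forward in the alphabet (wrapping around), then keep only the last 3 characters.
For "blossom", step one produces "jtwaawu"; step two turns that into "awu".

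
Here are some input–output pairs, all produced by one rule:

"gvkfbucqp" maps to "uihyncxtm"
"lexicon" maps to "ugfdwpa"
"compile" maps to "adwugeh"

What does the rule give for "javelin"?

Each output is the input with this applied: move the last 3 characters to the front (rotate right by 3), then shift every letter 8 places backward in the alphabet (wrapping around).
Starting from "javelin": after the first operation, "linjave"; after the second, "dafbsnw".

dafbsnw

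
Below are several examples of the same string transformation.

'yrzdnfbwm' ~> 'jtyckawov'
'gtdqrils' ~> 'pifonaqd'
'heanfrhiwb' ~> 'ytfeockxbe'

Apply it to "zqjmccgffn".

kccdzzjgnw

The transformation: reverse the string, then shift every letter 3 places backward in the alphabet (wrapping around).
Applying that to "zqjmccgffn" gives "kccdzzjgnw".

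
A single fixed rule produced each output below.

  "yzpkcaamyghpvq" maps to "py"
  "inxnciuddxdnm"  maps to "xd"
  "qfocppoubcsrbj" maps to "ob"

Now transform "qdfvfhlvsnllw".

Each output is the input with this applied: keep every other character starting from the first (positions 1st, 3rd, 5th, ...), then keep one character in every 3, starting at position 2 (positions 2nd, 5th, 8th, ...).
Applying both steps to "qdfvfhlvsnllw": "qfflslw", then "fs".

fs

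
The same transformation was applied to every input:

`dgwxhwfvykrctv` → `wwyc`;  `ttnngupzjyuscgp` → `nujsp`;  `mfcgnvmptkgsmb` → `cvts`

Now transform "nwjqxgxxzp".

jgz

In each case the input is transformed by: keep one character in every 3, starting at position 3 (positions 3rd, 6th, 9th, ...).
So "nwjqxgxxzp" becomes "jgz".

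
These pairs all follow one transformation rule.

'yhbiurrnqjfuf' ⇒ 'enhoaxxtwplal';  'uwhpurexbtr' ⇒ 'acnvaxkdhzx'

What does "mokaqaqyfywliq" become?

In each case the input is transformed by: shift every letter 6 places forward in the alphabet (wrapping around).
Doing the same to "mokaqaqyfywliq": "suqgwgwelecrow".

suqgwgwelecrow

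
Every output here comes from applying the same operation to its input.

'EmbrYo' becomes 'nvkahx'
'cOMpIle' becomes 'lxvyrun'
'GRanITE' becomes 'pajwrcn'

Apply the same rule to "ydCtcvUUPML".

hmlcleddyvu

In each case the input is transformed by: shift every letter 9 places forward in the alphabet (wrapping around), then convert every letter to lowercase.
For "ydCtcvUUPML", step one produces "hmLcleDDYVU"; step two turns that into "hmlcleddyvu".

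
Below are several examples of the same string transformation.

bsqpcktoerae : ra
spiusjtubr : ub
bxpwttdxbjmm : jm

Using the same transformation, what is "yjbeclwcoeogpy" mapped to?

Looking at the pairs, the operation is to move the last 3 characters to the front (rotate right by 3), then keep only the first 2 characters.
"yjbeclwcoeogpy" → "gpyyjbeclwcoeo" → "gp".

gp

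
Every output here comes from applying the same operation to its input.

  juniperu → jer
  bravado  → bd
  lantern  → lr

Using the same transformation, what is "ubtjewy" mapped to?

uw

Looking at the pairs, the operation is to swap each adjacent pair of characters (1↔2, 3↔4, ...), then keep one character in every 3, starting at position 2 (positions 2nd, 5th, 8th, ...).
Applying both steps to "ubtjewy": "bujtwey", then "uw".
(Check on "bravado": → "rbvadao" → "bd" ✓)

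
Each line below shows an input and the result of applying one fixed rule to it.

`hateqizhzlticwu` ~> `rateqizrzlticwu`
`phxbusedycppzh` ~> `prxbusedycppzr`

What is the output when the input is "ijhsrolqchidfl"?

ijrsrolqcridfl

Rule — replace every "h" with "r".
For "ijhsrolqchidfl" the result is "ijrsrolqcridfl".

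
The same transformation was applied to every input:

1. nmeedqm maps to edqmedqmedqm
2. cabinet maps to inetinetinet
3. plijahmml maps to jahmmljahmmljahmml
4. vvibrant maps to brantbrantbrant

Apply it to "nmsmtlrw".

mtlrwmtlrwmtlrw

In each case the input is transformed by: delete the first 3 characters, then write the whole string 3 times in a row.
For "nmsmtlrw", step one produces "mtlrw"; step two turns that into "mtlrwmtlrwmtlrw".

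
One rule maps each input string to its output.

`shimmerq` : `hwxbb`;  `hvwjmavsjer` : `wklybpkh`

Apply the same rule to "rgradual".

gvgps

Rule — shift every letter 11 places backward in the alphabet (wrapping around), then delete the last 3 characters.
For "rgradual", step one produces "gvgpsjpa"; step two turns that into "gvgps".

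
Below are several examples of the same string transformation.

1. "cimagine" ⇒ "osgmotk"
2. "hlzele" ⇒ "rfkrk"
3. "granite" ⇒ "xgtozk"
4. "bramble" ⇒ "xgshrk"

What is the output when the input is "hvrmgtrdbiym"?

bxsmzxjhoes

In each case the input is transformed by: shift every letter 6 places forward in the alphabet (wrapping around), then delete the first character.
"hvrmgtrdbiym" → "nbxsmzxjhoes" → "bxsmzxjhoes".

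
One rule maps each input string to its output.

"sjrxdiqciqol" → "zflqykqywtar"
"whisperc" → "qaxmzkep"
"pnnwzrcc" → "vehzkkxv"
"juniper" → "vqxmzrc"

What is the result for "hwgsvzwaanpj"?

Each output is the input with this applied: shift every letter 8 places forward in the alphabet (wrapping around), then move the first 2 characters to the end (rotate left by 2).
Doing the same to "hwgsvzwaanpj": "oadheiivxrpe".

oadheiivxrpe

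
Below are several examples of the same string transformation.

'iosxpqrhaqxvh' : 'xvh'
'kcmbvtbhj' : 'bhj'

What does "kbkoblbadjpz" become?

The transformation: keep only the last 3 characters.
So "kbkoblbadjpz" becomes "jpz".

jpz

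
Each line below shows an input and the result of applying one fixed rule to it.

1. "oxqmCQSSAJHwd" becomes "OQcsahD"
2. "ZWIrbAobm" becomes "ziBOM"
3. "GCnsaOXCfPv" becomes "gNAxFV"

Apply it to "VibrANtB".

What's happening: flip the case of every letter, then keep every other character starting from the first (positions 1st, 3rd, 5th, ...).
On "VibrANtB": the first step gives "vIBRanTb", and the second then gives "vBaT".

vBaT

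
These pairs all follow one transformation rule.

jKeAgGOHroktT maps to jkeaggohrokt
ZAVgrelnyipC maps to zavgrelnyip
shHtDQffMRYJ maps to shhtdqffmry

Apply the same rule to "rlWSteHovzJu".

rlwstehovzj

The pattern: delete the last character, then convert every letter to lowercase.
Working it through for "rlWSteHovzJu": intermediate "rlWSteHovzJ", final "rlwstehovzj".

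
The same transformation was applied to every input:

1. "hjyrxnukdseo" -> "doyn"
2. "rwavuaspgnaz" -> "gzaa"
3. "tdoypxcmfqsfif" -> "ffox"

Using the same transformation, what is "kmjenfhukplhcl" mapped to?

The transformation: keep one character in every 3, starting at position 3 (positions 3rd, 6th, 9th, ...), then move the last 2 characters to the front (rotate right by 2).
So "kmjenfhukplhcl" becomes "khjf".
(Check on "tdoypxcmfqsfif": → "oxff" → "ffox" ✓)

khjf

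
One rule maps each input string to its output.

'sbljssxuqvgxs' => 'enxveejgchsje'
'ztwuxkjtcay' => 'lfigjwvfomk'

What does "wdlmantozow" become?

ipxymzfalai

The rule is to shift every letter 12 places forward in the alphabet (wrapping around).
Doing the same to "wdlmantozow": "ipxymzfalai".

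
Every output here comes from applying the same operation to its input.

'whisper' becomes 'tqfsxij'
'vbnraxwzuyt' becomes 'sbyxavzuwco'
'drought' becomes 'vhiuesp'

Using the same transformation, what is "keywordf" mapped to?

xpseglfz

The pattern: move the first 3 characters to the end (rotate left by 3), then shift every letter 1 place forward in the alphabet (wrapping around).
For "keywordf", step one produces "wordfkey"; step two turns that into "xpseglfz".
(Check on "whisper": → "sperwhi" → "tqfsxij" ✓)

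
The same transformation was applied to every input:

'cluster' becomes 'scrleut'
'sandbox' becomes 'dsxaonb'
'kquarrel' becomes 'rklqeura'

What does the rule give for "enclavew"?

The rule is to take characters alternately from the front and the back (1st, last, 2nd, 2nd-last, ...), then move the last character to the front.
For "enclavew", step one produces "ewnecvla"; step two turns that into "aewnecvl".
(Check on "cluster": → "crleuts" → "scrleut" ✓)

aewnecvl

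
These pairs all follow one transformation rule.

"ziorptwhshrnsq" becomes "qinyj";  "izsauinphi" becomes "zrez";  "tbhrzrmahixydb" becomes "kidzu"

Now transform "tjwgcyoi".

The transformation: keep one character in every 3, starting at position 1 (positions 1st, 4th, 7th, ...), then shift every letter 9 places backward in the alphabet (wrapping around).
Working it through for "tjwgcyoi": intermediate "tgo", final "kxf".
(Check on "tbhrzrmahixydb": → "trmid" → "kidzu" ✓)

kxf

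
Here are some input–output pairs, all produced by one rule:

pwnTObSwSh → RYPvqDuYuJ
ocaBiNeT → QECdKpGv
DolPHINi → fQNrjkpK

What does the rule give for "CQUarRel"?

The rule is to flip the case of every letter, then shift every letter 2 places forward in the alphabet (wrapping around).
Applying both steps to "CQUarRel": "cquARrEL", then "eswCTtGN".

eswCTtGN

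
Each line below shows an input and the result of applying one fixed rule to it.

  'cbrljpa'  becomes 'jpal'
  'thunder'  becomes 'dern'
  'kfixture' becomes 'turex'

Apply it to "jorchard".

The rule is to delete the first 3 characters, then move the first character to the end.
"jorchard" → "hardc".
(Check on "cbrljpa": → "ljpa" → "jpal" ✓)

hardc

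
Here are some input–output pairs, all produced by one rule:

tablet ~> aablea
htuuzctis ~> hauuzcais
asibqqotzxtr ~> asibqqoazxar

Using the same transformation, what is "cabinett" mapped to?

cabineaa

In each case the input is transformed by: replace every "t" with "a".
Applying that to "cabinett" gives "cabineaa".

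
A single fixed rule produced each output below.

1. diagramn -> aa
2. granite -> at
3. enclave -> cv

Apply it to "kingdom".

Rule — keep one character in every 3, starting at position 3 (positions 3rd, 6th, 9th, ...).
On "kingdom" that produces "no".

no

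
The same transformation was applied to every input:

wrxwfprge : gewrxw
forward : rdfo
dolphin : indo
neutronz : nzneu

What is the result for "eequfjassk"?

skeequf

The pattern: move the last 2 characters to the front (rotate right by 2), then delete the last 3 characters.
Applying both steps to "eequfjassk": "skeequfjas", then "skeequf".
(Check on "dolphin": → "indolph" → "indo" ✓)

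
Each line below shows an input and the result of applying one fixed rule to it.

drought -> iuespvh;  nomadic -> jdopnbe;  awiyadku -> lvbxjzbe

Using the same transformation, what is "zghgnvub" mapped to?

vcahihow

Each output is the input with this applied: move the last 2 characters to the front (rotate right by 2), then shift every letter 1 place forward in the alphabet (wrapping around).
For "zghgnvub", step one produces "ubzghgnv"; step two turns that into "vcahihow".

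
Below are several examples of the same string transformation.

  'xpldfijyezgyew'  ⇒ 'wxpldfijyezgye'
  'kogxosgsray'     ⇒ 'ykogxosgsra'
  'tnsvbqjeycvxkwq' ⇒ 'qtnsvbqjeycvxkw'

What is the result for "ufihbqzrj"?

jufihbqzr

The rule is to move the last character to the front.
So "ufihbqzrj" becomes "jufihbqzr".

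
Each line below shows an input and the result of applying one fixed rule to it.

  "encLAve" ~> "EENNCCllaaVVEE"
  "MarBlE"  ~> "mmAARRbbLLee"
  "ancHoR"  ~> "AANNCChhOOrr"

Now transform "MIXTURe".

Each output is the input with this applied: double every character, then flip the case of every letter.
"MIXTURe" → "MMIIXXTTUURRee" → "mmiixxttuurrEE".

mmiixxttuurrEE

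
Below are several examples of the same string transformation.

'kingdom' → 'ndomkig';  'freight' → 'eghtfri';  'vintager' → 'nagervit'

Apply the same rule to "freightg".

The rule is to move the first 3 characters to the end (rotate left by 3), then swap the first and last characters.
For "freightg", step one produces "ightgfre"; step two turns that into "eghtgfri".

eghtgfri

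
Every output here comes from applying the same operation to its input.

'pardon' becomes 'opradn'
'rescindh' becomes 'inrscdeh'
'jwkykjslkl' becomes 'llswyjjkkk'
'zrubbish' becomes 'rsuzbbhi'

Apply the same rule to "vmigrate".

mrtvaegi

In each case the input is transformed by: sort the characters into alphabetical order, then swap the front and back halves of the string.
Starting from "vmigrate": after the first operation, "aegimrtv"; after the second, "mrtvaegi".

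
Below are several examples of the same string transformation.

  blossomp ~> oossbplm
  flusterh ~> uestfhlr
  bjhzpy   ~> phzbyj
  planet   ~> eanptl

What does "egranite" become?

rianeegt

Rule — take characters alternately from the front and the back (1st, last, 2nd, 2nd-last, ...), then swap the front and back halves of the string.
On "egranite" that produces "rianeegt".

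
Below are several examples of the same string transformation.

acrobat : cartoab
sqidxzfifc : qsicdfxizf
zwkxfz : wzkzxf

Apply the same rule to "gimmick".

igmkmci

The transformation: move the first character to the end, then take characters alternately from the front and the back (1st, last, 2nd, 2nd-last, ...).
Working it through for "gimmick": intermediate "immickg", final "igmkmci".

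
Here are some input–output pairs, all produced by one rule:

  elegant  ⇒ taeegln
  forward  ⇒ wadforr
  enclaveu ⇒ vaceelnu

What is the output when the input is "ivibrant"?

vabiinrt

The rule is to sort the characters into alphabetical order, then move the last character to the front.
Starting from "ivibrant": after the first operation, "abiinrtv"; after the second, "vabiinrt".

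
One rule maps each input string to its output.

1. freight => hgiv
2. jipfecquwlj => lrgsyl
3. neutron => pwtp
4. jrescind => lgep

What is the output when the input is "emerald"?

The rule is to keep every other character starting from the first (positions 1st, 3rd, 5th, ...), then shift every letter 2 places forward in the alphabet (wrapping around).
Applying that to "emerald" gives "ggcf".

ggcf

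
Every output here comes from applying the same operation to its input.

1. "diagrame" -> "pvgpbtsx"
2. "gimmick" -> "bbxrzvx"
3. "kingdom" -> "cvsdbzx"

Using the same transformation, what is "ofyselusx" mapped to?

What's happening: move the first 2 characters to the end (rotate left by 2), then shift every letter 11 places backward in the alphabet (wrapping around).
Applying both steps to "ofyselusx": "yselusxof", then "nhtajhmdu".
(Check on "gimmick": → "mmickgi" → "bbxrzvx" ✓)

nhtajhmdu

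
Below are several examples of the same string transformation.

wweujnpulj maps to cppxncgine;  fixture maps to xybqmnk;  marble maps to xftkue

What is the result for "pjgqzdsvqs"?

The pattern: move the last character to the front, then shift every letter 7 places backward in the alphabet (wrapping around).
"pjgqzdsvqs" → "spjgqzdsvq" → "liczjswloj".

liczjswloj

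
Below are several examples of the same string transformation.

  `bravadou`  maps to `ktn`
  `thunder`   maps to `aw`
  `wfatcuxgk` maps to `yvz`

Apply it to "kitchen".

ba

What's happening: shift every letter 7 places backward in the alphabet (wrapping around), then keep one character in every 3, starting at position 2 (positions 2nd, 5th, 8th, ...).
For "kitchen", step one produces "dbmvaxg"; step two turns that into "ba".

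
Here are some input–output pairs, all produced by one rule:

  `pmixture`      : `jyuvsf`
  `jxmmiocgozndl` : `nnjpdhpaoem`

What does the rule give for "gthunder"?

ivoefs

Looking at the pairs, the operation is to shift every letter 1 place forward in the alphabet (wrapping around), then delete the first 2 characters.
Starting from "gthunder": after the first operation, "huivoefs"; after the second, "ivoefs".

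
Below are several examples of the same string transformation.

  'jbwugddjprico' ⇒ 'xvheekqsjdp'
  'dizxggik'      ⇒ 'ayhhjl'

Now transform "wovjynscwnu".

The pattern: shift every letter 1 place forward in the alphabet (wrapping around), then delete the first 2 characters.
Applying that to "wovjynscwnu" gives "wkzotdxov".

wkzotdxov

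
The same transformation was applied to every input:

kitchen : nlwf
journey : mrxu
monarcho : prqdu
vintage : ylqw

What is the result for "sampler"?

vdps

The rule is to delete the last 3 characters, then shift every letter 3 places forward in the alphabet (wrapping around).
For "sampler" the result is "vdps".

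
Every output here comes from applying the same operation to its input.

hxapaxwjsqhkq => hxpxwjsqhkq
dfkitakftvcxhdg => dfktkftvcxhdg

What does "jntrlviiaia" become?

Looking at the pairs, the operation is to remove every vowel.
Applying that to "jntrlviiaia" gives "jntrlv".

jntrlv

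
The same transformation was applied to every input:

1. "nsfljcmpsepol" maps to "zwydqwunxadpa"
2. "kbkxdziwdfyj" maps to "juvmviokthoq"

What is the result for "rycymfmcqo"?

The pattern: shift every letter 11 places forward in the alphabet (wrapping around), then move the last 2 characters to the front (rotate right by 2).
Working it through for "rycymfmcqo": intermediate "cjnjxqxnbz", final "bzcjnjxqxn".

bzcjnjxqxn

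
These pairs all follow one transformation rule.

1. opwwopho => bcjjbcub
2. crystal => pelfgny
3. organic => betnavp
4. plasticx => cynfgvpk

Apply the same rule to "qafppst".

dnsccfg

The rule is to shift every letter 13 places forward in the alphabet (wrapping around) — i.e. ROT13.
Applying that to "qafppst" gives "dnsccfg".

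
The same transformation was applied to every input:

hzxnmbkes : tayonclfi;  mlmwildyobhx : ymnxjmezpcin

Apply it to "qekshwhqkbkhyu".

vfltixirlclizr

Rule — swap the first and last characters, then shift every letter 1 place forward in the alphabet (wrapping around).
For "qekshwhqkbkhyu", step one produces "uekshwhqkbkhyq"; step two turns that into "vfltixirlclizr".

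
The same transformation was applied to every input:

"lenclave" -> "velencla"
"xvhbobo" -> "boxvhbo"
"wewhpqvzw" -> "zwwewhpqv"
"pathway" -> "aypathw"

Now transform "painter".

erpaint

The pattern: move the last 2 characters to the front (rotate right by 2).
So "painter" becomes "erpaint".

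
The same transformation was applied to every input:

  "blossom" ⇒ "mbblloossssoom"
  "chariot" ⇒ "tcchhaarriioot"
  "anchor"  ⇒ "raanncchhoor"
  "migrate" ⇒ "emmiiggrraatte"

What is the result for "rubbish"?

hrruubbbbiissh

The rule is to double every character, then move the last character to the front.
Working it through for "rubbish": intermediate "rruubbbbiisshh", final "hrruubbbbiissh".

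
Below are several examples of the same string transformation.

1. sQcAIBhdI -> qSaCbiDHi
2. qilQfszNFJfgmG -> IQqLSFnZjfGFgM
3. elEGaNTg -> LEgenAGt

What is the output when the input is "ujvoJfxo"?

Looking at the pairs, the operation is to swap each adjacent pair of characters (1↔2, 3↔4, ...), then flip the case of every letter.
Applying both steps to "ujvoJfxo": "juovfJox", then "JUOVFjOX".

JUOVFjOX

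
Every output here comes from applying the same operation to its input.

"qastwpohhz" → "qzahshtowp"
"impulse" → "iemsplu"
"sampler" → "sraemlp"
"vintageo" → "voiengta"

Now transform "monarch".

mhocnra

Each output is the input with this applied: take characters alternately from the front and the back (1st, last, 2nd, 2nd-last, ...).
"monarch" → "mhocnra".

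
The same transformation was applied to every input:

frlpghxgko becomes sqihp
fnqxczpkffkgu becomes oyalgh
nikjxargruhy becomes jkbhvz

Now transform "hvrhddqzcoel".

wieapm

In each case the input is transformed by: shift every letter 1 place forward in the alphabet (wrapping around), then keep every other character starting from the second (positions 2nd, 4th, 6th, ...).
On "hvrhddqzcoel": the first step gives "iwsieeradpfm", and the second then gives "wieapm".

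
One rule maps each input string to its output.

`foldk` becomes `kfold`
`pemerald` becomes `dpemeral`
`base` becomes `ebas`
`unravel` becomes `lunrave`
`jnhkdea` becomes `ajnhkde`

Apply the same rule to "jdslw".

Looking at the pairs, the operation is to move the last character to the front.
"jdslw" → "wjdsl".

wjdsl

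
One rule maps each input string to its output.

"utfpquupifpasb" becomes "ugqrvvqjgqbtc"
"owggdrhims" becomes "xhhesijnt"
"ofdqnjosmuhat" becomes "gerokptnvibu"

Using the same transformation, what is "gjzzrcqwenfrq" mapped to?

Rule — delete the first character, then shift every letter 1 place forward in the alphabet (wrapping around).
Working it through for "gjzzrcqwenfrq": intermediate "jzzrcqwenfrq", final "kaasdrxfogsr".

kaasdrxfogsr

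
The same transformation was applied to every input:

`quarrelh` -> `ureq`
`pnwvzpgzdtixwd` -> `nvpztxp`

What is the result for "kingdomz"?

Rule — swap the first and last characters, then keep every other character starting from the second (positions 2nd, 4th, 6th, ...).
Applying both steps to "kingdomz": "zingdomk", then "igok".
(Check on "quarrelh": → "huarrelq" → "ureq" ✓)

igok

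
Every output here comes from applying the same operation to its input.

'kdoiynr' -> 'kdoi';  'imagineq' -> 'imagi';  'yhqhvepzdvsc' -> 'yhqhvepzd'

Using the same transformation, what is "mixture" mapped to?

The rule is to delete the last 3 characters.
For "mixture" the result is "mixt".

mixt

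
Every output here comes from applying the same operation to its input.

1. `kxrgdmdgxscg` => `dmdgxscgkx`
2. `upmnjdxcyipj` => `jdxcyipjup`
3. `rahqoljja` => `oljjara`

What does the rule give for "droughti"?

ghtidr

Looking at the pairs, the operation is to move the first 2 characters to the end (rotate left by 2), then delete the first 2 characters.
"droughti" → "oughtidr" → "ghtidr".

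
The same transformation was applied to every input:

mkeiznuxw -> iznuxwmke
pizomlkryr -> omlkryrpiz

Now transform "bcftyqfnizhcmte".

tyqfnizhcmtebcf

What's happening: move the first 3 characters to the end (rotate left by 3).
Doing the same to "bcftyqfnizhcmte": "tyqfnizhcmtebcf".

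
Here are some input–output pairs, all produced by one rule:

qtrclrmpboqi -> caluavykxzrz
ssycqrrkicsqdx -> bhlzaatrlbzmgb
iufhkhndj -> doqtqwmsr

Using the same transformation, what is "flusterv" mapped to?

udbcnaeo

The rule is to shift every letter 9 places forward in the alphabet (wrapping around), then move the first character to the end.
Starting from "flusterv": after the first operation, "oudbcnae"; after the second, "udbcnaeo".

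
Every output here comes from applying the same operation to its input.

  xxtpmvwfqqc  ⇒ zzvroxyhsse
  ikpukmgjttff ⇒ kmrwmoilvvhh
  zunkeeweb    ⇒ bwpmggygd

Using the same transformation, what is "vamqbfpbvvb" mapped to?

The pattern: shift every letter 2 places forward in the alphabet (wrapping around).
Applying that to "vamqbfpbvvb" gives "xcosdhrdxxd".

xcosdhrdxxd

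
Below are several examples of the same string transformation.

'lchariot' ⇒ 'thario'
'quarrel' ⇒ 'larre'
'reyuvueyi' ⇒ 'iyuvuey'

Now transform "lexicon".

Each output is the input with this applied: delete the first 2 characters, then move the last character to the front.
Applying that to "lexicon" gives "nxico".

nxico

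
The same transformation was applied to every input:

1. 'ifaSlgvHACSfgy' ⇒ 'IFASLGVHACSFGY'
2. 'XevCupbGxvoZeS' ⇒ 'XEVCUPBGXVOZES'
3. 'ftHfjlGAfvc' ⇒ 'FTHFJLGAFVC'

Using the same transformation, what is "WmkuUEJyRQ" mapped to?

Rule — convert every letter to uppercase.
Doing the same to "WmkuUEJyRQ": "WMKUUEJYRQ".

WMKUUEJYRQ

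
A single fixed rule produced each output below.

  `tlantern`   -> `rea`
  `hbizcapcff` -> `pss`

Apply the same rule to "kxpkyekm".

rxz

Rule — shift every letter 13 places forward in the alphabet (wrapping around) — i.e. ROT13, then keep only the last 3 characters.
"kxpkyekm" → "xkcxlrxz" → "rxz".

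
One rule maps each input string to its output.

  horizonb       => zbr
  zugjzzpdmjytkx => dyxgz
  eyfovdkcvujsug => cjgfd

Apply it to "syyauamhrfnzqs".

hnsya

The pattern: swap the front and back halves of the string, then keep one character in every 3, starting at position 1 (positions 1st, 4th, 7th, ...).
Starting from "syyauamhrfnzqs": after the first operation, "hrfnzqssyyauam"; after the second, "hnsya".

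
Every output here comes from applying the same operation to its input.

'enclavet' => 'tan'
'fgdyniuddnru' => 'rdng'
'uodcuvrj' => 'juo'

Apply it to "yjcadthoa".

odj

The transformation: keep one character in every 3, starting at position 2 (positions 2nd, 5th, 8th, ...), then reverse the string.
Applying both steps to "yjcadthoa": "jdo", then "odj".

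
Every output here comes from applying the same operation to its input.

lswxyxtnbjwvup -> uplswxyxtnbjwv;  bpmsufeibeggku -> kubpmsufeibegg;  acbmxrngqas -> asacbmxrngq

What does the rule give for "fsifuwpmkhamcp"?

cpfsifuwpmkham

What's happening: move the last 2 characters to the front (rotate right by 2).
"fsifuwpmkhamcp" → "cpfsifuwpmkham".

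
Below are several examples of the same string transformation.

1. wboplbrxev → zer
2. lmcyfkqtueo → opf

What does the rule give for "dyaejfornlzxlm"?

The pattern: shift every letter 3 places forward in the alphabet (wrapping around), then keep only the first 3 characters.
For "dyaejfornlzxlm", step one produces "gbdhmiruqocaop"; step two turns that into "gbd".
(Check on "wboplbrxev": → "zersoeuahy" → "zer" ✓)

gbd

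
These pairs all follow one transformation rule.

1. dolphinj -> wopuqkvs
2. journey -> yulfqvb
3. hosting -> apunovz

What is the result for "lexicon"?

Looking at the pairs, the operation is to move the first 3 characters to the end (rotate left by 3), then shift every letter 7 places forward in the alphabet (wrapping around).
Applying both steps to "lexicon": "iconlex", then "pjvusle".

pjvusle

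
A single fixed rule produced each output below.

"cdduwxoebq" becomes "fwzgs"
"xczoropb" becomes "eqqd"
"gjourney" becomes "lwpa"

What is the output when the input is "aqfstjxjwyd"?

sulla

Looking at the pairs, the operation is to keep every other character starting from the second (positions 2nd, 4th, 6th, ...), then shift every letter 2 places forward in the alphabet (wrapping around).
Working it through for "aqfstjxjwyd": intermediate "qsjjy", final "sulla".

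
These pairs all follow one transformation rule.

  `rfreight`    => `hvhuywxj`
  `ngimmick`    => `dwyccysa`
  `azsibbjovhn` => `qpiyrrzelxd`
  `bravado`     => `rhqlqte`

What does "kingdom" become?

Looking at the pairs, the operation is to shift every letter 10 places backward in the alphabet (wrapping around).
So "kingdom" becomes "aydwtec".

aydwtec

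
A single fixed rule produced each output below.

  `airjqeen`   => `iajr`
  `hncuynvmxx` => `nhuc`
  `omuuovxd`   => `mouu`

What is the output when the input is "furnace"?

The pattern: swap each adjacent pair of characters (1↔2, 3↔4, ...), then keep only the first 4 characters.
"furnace" → "ufnrcae" → "ufnr".

ufnr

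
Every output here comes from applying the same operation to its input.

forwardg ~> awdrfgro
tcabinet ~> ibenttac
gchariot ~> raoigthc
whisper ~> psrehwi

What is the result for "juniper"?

pireujn

In each case the input is transformed by: move the first 3 characters to the end (rotate left by 3), then swap each adjacent pair of characters (1↔2, 3↔4, ...).
For "juniper", step one produces "iperjun"; step two turns that into "pireujn".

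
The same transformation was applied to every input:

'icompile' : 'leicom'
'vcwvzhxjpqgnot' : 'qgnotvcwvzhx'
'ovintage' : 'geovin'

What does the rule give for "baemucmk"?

mkbaem

Rule — swap the front and back halves of the string, then delete the first 2 characters.
Applying that to "baemucmk" gives "mkbaem".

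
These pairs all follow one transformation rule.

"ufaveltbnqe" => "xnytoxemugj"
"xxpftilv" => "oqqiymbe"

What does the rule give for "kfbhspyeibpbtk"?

ddyualirxbuium

Each output is the input with this applied: shift every letter 7 places backward in the alphabet (wrapping around), then move the last character to the front.
Applying both steps to "kfbhspyeibpbtk": "dyualirxbuiumd", then "ddyualirxbuium".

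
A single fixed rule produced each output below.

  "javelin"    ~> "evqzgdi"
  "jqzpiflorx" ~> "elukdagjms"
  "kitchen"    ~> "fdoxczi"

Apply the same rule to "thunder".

What's happening: shift every letter 5 places backward in the alphabet (wrapping around).
Doing the same to "thunder": "ocpiyzm".

ocpiyzm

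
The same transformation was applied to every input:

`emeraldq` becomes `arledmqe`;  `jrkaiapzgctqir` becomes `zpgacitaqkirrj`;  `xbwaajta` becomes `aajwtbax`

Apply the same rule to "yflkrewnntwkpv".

nwnetrwkklpfvy

Each output is the input with this applied: swap the front and back halves of the string, then take characters alternately from the front and the back (1st, last, 2nd, 2nd-last, ...).
On "yflkrewnntwkpv" that produces "nwnetrwkklpfvy".
(Check on "xbwaajta": → "ajtaxbwa" → "aajwtbax" ✓)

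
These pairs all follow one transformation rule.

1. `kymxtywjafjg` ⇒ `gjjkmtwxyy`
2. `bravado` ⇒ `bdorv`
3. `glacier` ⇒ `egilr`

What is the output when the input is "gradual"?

The rule is to sort the characters into alphabetical order, then delete the first 2 characters.
For "gradual", step one produces "aadglru"; step two turns that into "dglru".

dglru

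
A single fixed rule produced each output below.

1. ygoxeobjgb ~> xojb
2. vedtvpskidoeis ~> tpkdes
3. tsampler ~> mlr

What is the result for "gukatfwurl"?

Rule — delete the first 2 characters, then keep every other character starting from the second (positions 2nd, 4th, 6th, ...).
"gukatfwurl" → "katfwurl" → "aful".
(Check on "ygoxeobjgb": → "oxeobjgb" → "xojb" ✓)

aful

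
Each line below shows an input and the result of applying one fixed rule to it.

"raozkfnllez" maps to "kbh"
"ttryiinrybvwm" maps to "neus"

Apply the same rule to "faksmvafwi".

grs

The transformation: shift every letter 4 places backward in the alphabet (wrapping around), then keep one character in every 3, starting at position 3 (positions 3rd, 6th, 9th, ...).
Working it through for "faksmvafwi": intermediate "bwgoirwbse", final "grs".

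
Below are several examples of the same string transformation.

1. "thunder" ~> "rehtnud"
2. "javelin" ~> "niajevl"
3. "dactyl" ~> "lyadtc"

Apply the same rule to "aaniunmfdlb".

blaainnufmd

The pattern: move the last 2 characters to the front (rotate right by 2), then swap each adjacent pair of characters (1↔2, 3↔4, ...).
Working it through for "aaniunmfdlb": intermediate "lbaaniunmfd", final "blaainnufmd".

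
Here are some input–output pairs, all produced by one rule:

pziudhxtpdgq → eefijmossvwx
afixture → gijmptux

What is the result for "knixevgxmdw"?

The rule is to shift every letter 11 places backward in the alphabet (wrapping around), then sort the characters into alphabetical order.
"knixevgxmdw" → "zcxmtkvmbsl" → "bcklmmstvxz".

bcklmmstvxz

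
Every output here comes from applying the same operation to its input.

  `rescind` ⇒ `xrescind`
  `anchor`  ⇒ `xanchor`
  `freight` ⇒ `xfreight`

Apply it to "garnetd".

xgarnetd

The pattern: prepend "x".
Doing the same to "garnetd": "xgarnetd".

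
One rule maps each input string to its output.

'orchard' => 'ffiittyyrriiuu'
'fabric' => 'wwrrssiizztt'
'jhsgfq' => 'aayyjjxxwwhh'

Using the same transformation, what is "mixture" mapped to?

ddzzookklliivv

Rule — shift every letter 9 places backward in the alphabet (wrapping around), then double every character.
On "mixture": the first step gives "dzokliv", and the second then gives "ddzzookklliivv".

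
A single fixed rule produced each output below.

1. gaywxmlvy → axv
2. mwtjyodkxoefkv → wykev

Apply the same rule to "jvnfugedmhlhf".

Looking at the pairs, the operation is to keep one character in every 3, starting at position 2 (positions 2nd, 5th, 8th, ...).
So "jvnfugedmhlhf" becomes "vudl".

vudl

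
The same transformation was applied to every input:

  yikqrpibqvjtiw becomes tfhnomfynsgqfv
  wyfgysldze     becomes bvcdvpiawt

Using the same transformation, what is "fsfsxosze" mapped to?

bpcpulpwc

In each case the input is transformed by: shift every letter 3 places backward in the alphabet (wrapping around), then swap the first and last characters.
"fsfsxosze" → "bpcpulpwc".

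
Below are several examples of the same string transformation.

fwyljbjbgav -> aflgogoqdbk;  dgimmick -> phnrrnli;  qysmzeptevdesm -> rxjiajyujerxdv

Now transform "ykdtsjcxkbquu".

The rule is to shift every letter 5 places forward in the alphabet (wrapping around), then reverse the string.
"ykdtsjcxkbquu" → "dpiyxohcpgvzz" → "zzvgpchoxyipd".

zzvgpchoxyipd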